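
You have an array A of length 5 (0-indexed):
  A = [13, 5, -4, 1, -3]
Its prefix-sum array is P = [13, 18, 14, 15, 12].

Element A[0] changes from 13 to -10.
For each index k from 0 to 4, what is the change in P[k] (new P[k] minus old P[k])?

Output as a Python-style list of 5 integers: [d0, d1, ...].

Element change: A[0] 13 -> -10, delta = -23
For k < 0: P[k] unchanged, delta_P[k] = 0
For k >= 0: P[k] shifts by exactly -23
Delta array: [-23, -23, -23, -23, -23]

Answer: [-23, -23, -23, -23, -23]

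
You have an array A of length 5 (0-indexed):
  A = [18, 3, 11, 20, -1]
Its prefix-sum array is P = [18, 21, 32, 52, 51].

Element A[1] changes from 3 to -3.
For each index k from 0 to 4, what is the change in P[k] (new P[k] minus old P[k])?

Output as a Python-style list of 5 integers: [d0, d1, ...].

Answer: [0, -6, -6, -6, -6]

Derivation:
Element change: A[1] 3 -> -3, delta = -6
For k < 1: P[k] unchanged, delta_P[k] = 0
For k >= 1: P[k] shifts by exactly -6
Delta array: [0, -6, -6, -6, -6]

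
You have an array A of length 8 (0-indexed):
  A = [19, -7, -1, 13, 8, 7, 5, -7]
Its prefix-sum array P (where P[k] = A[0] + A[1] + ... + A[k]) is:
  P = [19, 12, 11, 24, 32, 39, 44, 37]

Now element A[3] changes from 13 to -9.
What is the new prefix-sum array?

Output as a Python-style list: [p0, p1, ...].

Answer: [19, 12, 11, 2, 10, 17, 22, 15]

Derivation:
Change: A[3] 13 -> -9, delta = -22
P[k] for k < 3: unchanged (A[3] not included)
P[k] for k >= 3: shift by delta = -22
  P[0] = 19 + 0 = 19
  P[1] = 12 + 0 = 12
  P[2] = 11 + 0 = 11
  P[3] = 24 + -22 = 2
  P[4] = 32 + -22 = 10
  P[5] = 39 + -22 = 17
  P[6] = 44 + -22 = 22
  P[7] = 37 + -22 = 15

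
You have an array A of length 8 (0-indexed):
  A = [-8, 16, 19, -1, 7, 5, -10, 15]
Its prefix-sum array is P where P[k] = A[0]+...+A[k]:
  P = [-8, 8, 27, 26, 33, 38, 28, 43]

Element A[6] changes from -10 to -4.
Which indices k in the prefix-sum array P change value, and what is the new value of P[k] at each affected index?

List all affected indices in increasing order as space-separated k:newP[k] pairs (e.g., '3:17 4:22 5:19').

Answer: 6:34 7:49

Derivation:
P[k] = A[0] + ... + A[k]
P[k] includes A[6] iff k >= 6
Affected indices: 6, 7, ..., 7; delta = 6
  P[6]: 28 + 6 = 34
  P[7]: 43 + 6 = 49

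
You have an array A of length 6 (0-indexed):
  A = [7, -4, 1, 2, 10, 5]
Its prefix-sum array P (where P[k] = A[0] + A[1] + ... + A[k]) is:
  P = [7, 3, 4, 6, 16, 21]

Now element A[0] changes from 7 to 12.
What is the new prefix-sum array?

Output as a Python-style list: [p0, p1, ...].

Change: A[0] 7 -> 12, delta = 5
P[k] for k < 0: unchanged (A[0] not included)
P[k] for k >= 0: shift by delta = 5
  P[0] = 7 + 5 = 12
  P[1] = 3 + 5 = 8
  P[2] = 4 + 5 = 9
  P[3] = 6 + 5 = 11
  P[4] = 16 + 5 = 21
  P[5] = 21 + 5 = 26

Answer: [12, 8, 9, 11, 21, 26]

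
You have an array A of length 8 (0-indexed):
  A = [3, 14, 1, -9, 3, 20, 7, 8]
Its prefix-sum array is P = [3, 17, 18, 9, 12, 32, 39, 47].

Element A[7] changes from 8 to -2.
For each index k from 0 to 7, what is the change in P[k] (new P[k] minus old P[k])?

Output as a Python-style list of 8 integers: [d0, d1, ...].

Answer: [0, 0, 0, 0, 0, 0, 0, -10]

Derivation:
Element change: A[7] 8 -> -2, delta = -10
For k < 7: P[k] unchanged, delta_P[k] = 0
For k >= 7: P[k] shifts by exactly -10
Delta array: [0, 0, 0, 0, 0, 0, 0, -10]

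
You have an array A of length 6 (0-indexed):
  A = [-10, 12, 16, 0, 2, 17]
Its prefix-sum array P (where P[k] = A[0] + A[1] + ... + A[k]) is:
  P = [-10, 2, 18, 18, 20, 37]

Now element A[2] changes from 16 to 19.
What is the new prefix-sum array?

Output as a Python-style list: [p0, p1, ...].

Change: A[2] 16 -> 19, delta = 3
P[k] for k < 2: unchanged (A[2] not included)
P[k] for k >= 2: shift by delta = 3
  P[0] = -10 + 0 = -10
  P[1] = 2 + 0 = 2
  P[2] = 18 + 3 = 21
  P[3] = 18 + 3 = 21
  P[4] = 20 + 3 = 23
  P[5] = 37 + 3 = 40

Answer: [-10, 2, 21, 21, 23, 40]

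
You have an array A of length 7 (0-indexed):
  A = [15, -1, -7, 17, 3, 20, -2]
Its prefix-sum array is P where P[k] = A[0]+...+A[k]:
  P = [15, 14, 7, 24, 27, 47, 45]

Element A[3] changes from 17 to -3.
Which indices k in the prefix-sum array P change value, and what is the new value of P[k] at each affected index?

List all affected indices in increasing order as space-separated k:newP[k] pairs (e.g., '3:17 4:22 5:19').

P[k] = A[0] + ... + A[k]
P[k] includes A[3] iff k >= 3
Affected indices: 3, 4, ..., 6; delta = -20
  P[3]: 24 + -20 = 4
  P[4]: 27 + -20 = 7
  P[5]: 47 + -20 = 27
  P[6]: 45 + -20 = 25

Answer: 3:4 4:7 5:27 6:25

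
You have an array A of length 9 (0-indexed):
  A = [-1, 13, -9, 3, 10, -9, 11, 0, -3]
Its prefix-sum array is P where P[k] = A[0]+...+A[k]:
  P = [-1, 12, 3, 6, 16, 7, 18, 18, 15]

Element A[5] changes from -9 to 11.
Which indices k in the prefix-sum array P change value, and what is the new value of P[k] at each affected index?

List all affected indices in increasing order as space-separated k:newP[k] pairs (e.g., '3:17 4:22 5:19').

P[k] = A[0] + ... + A[k]
P[k] includes A[5] iff k >= 5
Affected indices: 5, 6, ..., 8; delta = 20
  P[5]: 7 + 20 = 27
  P[6]: 18 + 20 = 38
  P[7]: 18 + 20 = 38
  P[8]: 15 + 20 = 35

Answer: 5:27 6:38 7:38 8:35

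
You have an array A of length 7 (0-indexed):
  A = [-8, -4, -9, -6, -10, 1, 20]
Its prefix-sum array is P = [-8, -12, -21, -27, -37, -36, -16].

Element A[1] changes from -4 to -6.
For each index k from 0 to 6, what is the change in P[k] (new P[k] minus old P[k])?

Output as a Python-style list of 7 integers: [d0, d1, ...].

Answer: [0, -2, -2, -2, -2, -2, -2]

Derivation:
Element change: A[1] -4 -> -6, delta = -2
For k < 1: P[k] unchanged, delta_P[k] = 0
For k >= 1: P[k] shifts by exactly -2
Delta array: [0, -2, -2, -2, -2, -2, -2]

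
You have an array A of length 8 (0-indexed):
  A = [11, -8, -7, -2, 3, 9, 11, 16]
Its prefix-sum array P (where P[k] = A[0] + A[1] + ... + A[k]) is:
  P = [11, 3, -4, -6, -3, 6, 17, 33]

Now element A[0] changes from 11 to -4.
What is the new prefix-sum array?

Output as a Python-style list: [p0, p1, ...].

Change: A[0] 11 -> -4, delta = -15
P[k] for k < 0: unchanged (A[0] not included)
P[k] for k >= 0: shift by delta = -15
  P[0] = 11 + -15 = -4
  P[1] = 3 + -15 = -12
  P[2] = -4 + -15 = -19
  P[3] = -6 + -15 = -21
  P[4] = -3 + -15 = -18
  P[5] = 6 + -15 = -9
  P[6] = 17 + -15 = 2
  P[7] = 33 + -15 = 18

Answer: [-4, -12, -19, -21, -18, -9, 2, 18]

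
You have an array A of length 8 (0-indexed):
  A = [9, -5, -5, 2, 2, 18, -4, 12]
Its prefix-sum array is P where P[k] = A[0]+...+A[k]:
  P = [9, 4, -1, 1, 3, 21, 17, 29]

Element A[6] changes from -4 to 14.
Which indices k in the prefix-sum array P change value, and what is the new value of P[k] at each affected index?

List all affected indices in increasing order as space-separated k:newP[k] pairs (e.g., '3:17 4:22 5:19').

P[k] = A[0] + ... + A[k]
P[k] includes A[6] iff k >= 6
Affected indices: 6, 7, ..., 7; delta = 18
  P[6]: 17 + 18 = 35
  P[7]: 29 + 18 = 47

Answer: 6:35 7:47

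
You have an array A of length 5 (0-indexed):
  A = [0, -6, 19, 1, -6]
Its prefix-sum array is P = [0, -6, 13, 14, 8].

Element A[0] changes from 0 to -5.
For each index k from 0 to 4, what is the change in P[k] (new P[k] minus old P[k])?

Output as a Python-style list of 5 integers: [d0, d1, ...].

Element change: A[0] 0 -> -5, delta = -5
For k < 0: P[k] unchanged, delta_P[k] = 0
For k >= 0: P[k] shifts by exactly -5
Delta array: [-5, -5, -5, -5, -5]

Answer: [-5, -5, -5, -5, -5]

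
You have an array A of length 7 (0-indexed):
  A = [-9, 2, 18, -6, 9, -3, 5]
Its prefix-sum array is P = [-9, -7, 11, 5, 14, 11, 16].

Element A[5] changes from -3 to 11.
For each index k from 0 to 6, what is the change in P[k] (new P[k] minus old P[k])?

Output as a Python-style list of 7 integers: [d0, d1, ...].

Answer: [0, 0, 0, 0, 0, 14, 14]

Derivation:
Element change: A[5] -3 -> 11, delta = 14
For k < 5: P[k] unchanged, delta_P[k] = 0
For k >= 5: P[k] shifts by exactly 14
Delta array: [0, 0, 0, 0, 0, 14, 14]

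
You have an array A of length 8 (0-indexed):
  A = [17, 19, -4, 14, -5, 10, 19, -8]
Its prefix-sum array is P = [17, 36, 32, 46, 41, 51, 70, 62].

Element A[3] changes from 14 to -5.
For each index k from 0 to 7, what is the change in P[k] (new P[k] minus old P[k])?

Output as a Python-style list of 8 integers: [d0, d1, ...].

Answer: [0, 0, 0, -19, -19, -19, -19, -19]

Derivation:
Element change: A[3] 14 -> -5, delta = -19
For k < 3: P[k] unchanged, delta_P[k] = 0
For k >= 3: P[k] shifts by exactly -19
Delta array: [0, 0, 0, -19, -19, -19, -19, -19]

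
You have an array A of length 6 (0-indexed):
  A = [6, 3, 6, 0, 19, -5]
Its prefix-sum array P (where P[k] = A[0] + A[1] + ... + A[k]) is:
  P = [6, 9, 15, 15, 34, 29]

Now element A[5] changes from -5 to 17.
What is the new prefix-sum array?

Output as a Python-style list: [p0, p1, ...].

Answer: [6, 9, 15, 15, 34, 51]

Derivation:
Change: A[5] -5 -> 17, delta = 22
P[k] for k < 5: unchanged (A[5] not included)
P[k] for k >= 5: shift by delta = 22
  P[0] = 6 + 0 = 6
  P[1] = 9 + 0 = 9
  P[2] = 15 + 0 = 15
  P[3] = 15 + 0 = 15
  P[4] = 34 + 0 = 34
  P[5] = 29 + 22 = 51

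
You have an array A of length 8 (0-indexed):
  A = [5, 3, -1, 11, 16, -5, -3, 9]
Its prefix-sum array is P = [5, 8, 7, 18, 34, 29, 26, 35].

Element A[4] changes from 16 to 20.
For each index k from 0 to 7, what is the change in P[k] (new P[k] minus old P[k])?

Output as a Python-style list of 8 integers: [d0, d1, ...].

Answer: [0, 0, 0, 0, 4, 4, 4, 4]

Derivation:
Element change: A[4] 16 -> 20, delta = 4
For k < 4: P[k] unchanged, delta_P[k] = 0
For k >= 4: P[k] shifts by exactly 4
Delta array: [0, 0, 0, 0, 4, 4, 4, 4]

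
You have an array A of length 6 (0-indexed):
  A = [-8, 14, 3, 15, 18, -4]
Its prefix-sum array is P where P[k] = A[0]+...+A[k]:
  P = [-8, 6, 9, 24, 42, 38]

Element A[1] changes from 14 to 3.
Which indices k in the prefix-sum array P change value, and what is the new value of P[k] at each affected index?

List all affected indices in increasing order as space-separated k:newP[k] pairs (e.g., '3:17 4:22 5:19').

Answer: 1:-5 2:-2 3:13 4:31 5:27

Derivation:
P[k] = A[0] + ... + A[k]
P[k] includes A[1] iff k >= 1
Affected indices: 1, 2, ..., 5; delta = -11
  P[1]: 6 + -11 = -5
  P[2]: 9 + -11 = -2
  P[3]: 24 + -11 = 13
  P[4]: 42 + -11 = 31
  P[5]: 38 + -11 = 27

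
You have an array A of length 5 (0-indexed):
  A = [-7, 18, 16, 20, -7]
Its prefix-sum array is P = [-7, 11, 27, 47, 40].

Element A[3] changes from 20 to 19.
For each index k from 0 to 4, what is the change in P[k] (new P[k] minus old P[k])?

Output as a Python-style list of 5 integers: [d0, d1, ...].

Element change: A[3] 20 -> 19, delta = -1
For k < 3: P[k] unchanged, delta_P[k] = 0
For k >= 3: P[k] shifts by exactly -1
Delta array: [0, 0, 0, -1, -1]

Answer: [0, 0, 0, -1, -1]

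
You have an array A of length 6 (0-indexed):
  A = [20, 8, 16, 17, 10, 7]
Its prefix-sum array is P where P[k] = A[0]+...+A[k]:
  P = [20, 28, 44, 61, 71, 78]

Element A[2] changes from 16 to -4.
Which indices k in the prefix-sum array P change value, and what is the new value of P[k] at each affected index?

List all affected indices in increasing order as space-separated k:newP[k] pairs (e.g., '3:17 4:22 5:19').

Answer: 2:24 3:41 4:51 5:58

Derivation:
P[k] = A[0] + ... + A[k]
P[k] includes A[2] iff k >= 2
Affected indices: 2, 3, ..., 5; delta = -20
  P[2]: 44 + -20 = 24
  P[3]: 61 + -20 = 41
  P[4]: 71 + -20 = 51
  P[5]: 78 + -20 = 58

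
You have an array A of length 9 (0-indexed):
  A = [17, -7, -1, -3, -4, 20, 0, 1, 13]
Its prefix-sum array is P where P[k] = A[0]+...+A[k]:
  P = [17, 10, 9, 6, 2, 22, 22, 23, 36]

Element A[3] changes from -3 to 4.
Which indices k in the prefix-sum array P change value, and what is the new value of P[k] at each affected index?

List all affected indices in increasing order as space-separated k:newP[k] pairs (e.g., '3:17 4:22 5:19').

Answer: 3:13 4:9 5:29 6:29 7:30 8:43

Derivation:
P[k] = A[0] + ... + A[k]
P[k] includes A[3] iff k >= 3
Affected indices: 3, 4, ..., 8; delta = 7
  P[3]: 6 + 7 = 13
  P[4]: 2 + 7 = 9
  P[5]: 22 + 7 = 29
  P[6]: 22 + 7 = 29
  P[7]: 23 + 7 = 30
  P[8]: 36 + 7 = 43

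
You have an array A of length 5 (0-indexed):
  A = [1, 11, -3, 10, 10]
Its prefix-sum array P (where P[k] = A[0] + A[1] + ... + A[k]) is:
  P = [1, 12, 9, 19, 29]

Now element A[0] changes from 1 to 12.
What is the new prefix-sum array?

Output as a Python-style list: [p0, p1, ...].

Change: A[0] 1 -> 12, delta = 11
P[k] for k < 0: unchanged (A[0] not included)
P[k] for k >= 0: shift by delta = 11
  P[0] = 1 + 11 = 12
  P[1] = 12 + 11 = 23
  P[2] = 9 + 11 = 20
  P[3] = 19 + 11 = 30
  P[4] = 29 + 11 = 40

Answer: [12, 23, 20, 30, 40]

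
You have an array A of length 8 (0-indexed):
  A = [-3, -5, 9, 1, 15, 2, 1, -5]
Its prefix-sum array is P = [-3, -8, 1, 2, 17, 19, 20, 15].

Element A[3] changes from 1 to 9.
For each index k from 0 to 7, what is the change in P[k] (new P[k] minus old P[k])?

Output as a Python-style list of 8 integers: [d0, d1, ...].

Answer: [0, 0, 0, 8, 8, 8, 8, 8]

Derivation:
Element change: A[3] 1 -> 9, delta = 8
For k < 3: P[k] unchanged, delta_P[k] = 0
For k >= 3: P[k] shifts by exactly 8
Delta array: [0, 0, 0, 8, 8, 8, 8, 8]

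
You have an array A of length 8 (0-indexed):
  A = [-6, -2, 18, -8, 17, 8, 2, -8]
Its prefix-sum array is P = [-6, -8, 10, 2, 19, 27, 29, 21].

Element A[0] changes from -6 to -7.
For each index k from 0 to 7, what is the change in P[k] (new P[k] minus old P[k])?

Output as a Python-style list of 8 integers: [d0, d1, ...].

Answer: [-1, -1, -1, -1, -1, -1, -1, -1]

Derivation:
Element change: A[0] -6 -> -7, delta = -1
For k < 0: P[k] unchanged, delta_P[k] = 0
For k >= 0: P[k] shifts by exactly -1
Delta array: [-1, -1, -1, -1, -1, -1, -1, -1]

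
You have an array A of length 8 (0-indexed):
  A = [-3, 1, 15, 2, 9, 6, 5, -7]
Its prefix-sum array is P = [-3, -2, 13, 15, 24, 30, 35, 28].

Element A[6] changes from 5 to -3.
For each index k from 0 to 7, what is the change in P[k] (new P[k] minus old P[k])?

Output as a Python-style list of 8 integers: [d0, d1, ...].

Element change: A[6] 5 -> -3, delta = -8
For k < 6: P[k] unchanged, delta_P[k] = 0
For k >= 6: P[k] shifts by exactly -8
Delta array: [0, 0, 0, 0, 0, 0, -8, -8]

Answer: [0, 0, 0, 0, 0, 0, -8, -8]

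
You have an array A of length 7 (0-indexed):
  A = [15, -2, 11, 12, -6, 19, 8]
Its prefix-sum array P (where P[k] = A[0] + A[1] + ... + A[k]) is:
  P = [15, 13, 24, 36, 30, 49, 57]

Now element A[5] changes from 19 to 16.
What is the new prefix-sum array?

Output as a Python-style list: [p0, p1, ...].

Change: A[5] 19 -> 16, delta = -3
P[k] for k < 5: unchanged (A[5] not included)
P[k] for k >= 5: shift by delta = -3
  P[0] = 15 + 0 = 15
  P[1] = 13 + 0 = 13
  P[2] = 24 + 0 = 24
  P[3] = 36 + 0 = 36
  P[4] = 30 + 0 = 30
  P[5] = 49 + -3 = 46
  P[6] = 57 + -3 = 54

Answer: [15, 13, 24, 36, 30, 46, 54]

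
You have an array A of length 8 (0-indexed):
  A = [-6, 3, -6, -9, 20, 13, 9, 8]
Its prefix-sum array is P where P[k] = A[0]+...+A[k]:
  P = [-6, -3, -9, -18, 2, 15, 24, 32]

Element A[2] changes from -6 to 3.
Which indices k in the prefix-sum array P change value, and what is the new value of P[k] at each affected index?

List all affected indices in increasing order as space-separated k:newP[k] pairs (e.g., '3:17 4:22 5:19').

P[k] = A[0] + ... + A[k]
P[k] includes A[2] iff k >= 2
Affected indices: 2, 3, ..., 7; delta = 9
  P[2]: -9 + 9 = 0
  P[3]: -18 + 9 = -9
  P[4]: 2 + 9 = 11
  P[5]: 15 + 9 = 24
  P[6]: 24 + 9 = 33
  P[7]: 32 + 9 = 41

Answer: 2:0 3:-9 4:11 5:24 6:33 7:41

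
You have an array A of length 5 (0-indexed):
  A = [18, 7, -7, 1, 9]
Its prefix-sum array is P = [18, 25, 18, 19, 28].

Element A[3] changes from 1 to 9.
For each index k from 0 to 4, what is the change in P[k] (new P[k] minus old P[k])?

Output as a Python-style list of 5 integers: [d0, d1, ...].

Element change: A[3] 1 -> 9, delta = 8
For k < 3: P[k] unchanged, delta_P[k] = 0
For k >= 3: P[k] shifts by exactly 8
Delta array: [0, 0, 0, 8, 8]

Answer: [0, 0, 0, 8, 8]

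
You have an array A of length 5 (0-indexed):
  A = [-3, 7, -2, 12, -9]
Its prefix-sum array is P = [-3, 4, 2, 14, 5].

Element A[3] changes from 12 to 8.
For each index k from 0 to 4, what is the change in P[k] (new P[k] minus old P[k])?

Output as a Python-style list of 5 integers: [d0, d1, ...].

Answer: [0, 0, 0, -4, -4]

Derivation:
Element change: A[3] 12 -> 8, delta = -4
For k < 3: P[k] unchanged, delta_P[k] = 0
For k >= 3: P[k] shifts by exactly -4
Delta array: [0, 0, 0, -4, -4]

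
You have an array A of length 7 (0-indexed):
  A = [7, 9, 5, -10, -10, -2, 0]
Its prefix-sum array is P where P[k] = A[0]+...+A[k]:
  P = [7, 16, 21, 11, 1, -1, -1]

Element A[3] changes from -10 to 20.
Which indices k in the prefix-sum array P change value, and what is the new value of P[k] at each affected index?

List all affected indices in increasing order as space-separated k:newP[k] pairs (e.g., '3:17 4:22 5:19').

P[k] = A[0] + ... + A[k]
P[k] includes A[3] iff k >= 3
Affected indices: 3, 4, ..., 6; delta = 30
  P[3]: 11 + 30 = 41
  P[4]: 1 + 30 = 31
  P[5]: -1 + 30 = 29
  P[6]: -1 + 30 = 29

Answer: 3:41 4:31 5:29 6:29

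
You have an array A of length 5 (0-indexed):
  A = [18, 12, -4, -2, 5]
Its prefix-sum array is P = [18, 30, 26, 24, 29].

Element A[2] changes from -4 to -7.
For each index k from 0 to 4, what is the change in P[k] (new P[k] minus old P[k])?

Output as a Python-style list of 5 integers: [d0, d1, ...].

Answer: [0, 0, -3, -3, -3]

Derivation:
Element change: A[2] -4 -> -7, delta = -3
For k < 2: P[k] unchanged, delta_P[k] = 0
For k >= 2: P[k] shifts by exactly -3
Delta array: [0, 0, -3, -3, -3]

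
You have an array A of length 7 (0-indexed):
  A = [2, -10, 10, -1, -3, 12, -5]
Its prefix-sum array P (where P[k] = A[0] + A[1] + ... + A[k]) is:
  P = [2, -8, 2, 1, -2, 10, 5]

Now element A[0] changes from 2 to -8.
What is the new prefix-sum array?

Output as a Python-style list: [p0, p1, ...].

Change: A[0] 2 -> -8, delta = -10
P[k] for k < 0: unchanged (A[0] not included)
P[k] for k >= 0: shift by delta = -10
  P[0] = 2 + -10 = -8
  P[1] = -8 + -10 = -18
  P[2] = 2 + -10 = -8
  P[3] = 1 + -10 = -9
  P[4] = -2 + -10 = -12
  P[5] = 10 + -10 = 0
  P[6] = 5 + -10 = -5

Answer: [-8, -18, -8, -9, -12, 0, -5]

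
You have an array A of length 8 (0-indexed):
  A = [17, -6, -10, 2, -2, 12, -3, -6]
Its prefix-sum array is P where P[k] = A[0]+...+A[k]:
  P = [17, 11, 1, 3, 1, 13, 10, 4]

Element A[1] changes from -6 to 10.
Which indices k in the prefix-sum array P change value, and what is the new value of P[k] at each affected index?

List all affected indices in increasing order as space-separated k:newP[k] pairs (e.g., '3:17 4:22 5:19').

Answer: 1:27 2:17 3:19 4:17 5:29 6:26 7:20

Derivation:
P[k] = A[0] + ... + A[k]
P[k] includes A[1] iff k >= 1
Affected indices: 1, 2, ..., 7; delta = 16
  P[1]: 11 + 16 = 27
  P[2]: 1 + 16 = 17
  P[3]: 3 + 16 = 19
  P[4]: 1 + 16 = 17
  P[5]: 13 + 16 = 29
  P[6]: 10 + 16 = 26
  P[7]: 4 + 16 = 20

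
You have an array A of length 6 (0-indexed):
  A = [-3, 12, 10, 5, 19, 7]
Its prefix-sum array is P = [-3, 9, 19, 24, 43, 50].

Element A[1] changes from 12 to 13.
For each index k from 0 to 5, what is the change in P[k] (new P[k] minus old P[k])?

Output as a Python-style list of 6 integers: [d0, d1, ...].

Element change: A[1] 12 -> 13, delta = 1
For k < 1: P[k] unchanged, delta_P[k] = 0
For k >= 1: P[k] shifts by exactly 1
Delta array: [0, 1, 1, 1, 1, 1]

Answer: [0, 1, 1, 1, 1, 1]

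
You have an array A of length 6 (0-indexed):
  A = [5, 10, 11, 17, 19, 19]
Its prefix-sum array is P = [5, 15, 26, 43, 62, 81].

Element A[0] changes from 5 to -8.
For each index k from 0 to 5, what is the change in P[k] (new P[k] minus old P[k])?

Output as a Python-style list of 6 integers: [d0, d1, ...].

Answer: [-13, -13, -13, -13, -13, -13]

Derivation:
Element change: A[0] 5 -> -8, delta = -13
For k < 0: P[k] unchanged, delta_P[k] = 0
For k >= 0: P[k] shifts by exactly -13
Delta array: [-13, -13, -13, -13, -13, -13]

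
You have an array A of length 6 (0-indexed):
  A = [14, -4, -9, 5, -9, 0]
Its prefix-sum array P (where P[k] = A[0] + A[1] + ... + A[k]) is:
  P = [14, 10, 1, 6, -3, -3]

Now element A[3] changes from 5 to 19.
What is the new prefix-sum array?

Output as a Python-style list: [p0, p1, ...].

Answer: [14, 10, 1, 20, 11, 11]

Derivation:
Change: A[3] 5 -> 19, delta = 14
P[k] for k < 3: unchanged (A[3] not included)
P[k] for k >= 3: shift by delta = 14
  P[0] = 14 + 0 = 14
  P[1] = 10 + 0 = 10
  P[2] = 1 + 0 = 1
  P[3] = 6 + 14 = 20
  P[4] = -3 + 14 = 11
  P[5] = -3 + 14 = 11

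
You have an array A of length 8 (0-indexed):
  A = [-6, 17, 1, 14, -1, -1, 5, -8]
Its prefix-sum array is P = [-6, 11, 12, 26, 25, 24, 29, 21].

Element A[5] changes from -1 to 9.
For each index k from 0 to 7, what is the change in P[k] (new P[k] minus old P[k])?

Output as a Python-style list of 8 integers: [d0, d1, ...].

Element change: A[5] -1 -> 9, delta = 10
For k < 5: P[k] unchanged, delta_P[k] = 0
For k >= 5: P[k] shifts by exactly 10
Delta array: [0, 0, 0, 0, 0, 10, 10, 10]

Answer: [0, 0, 0, 0, 0, 10, 10, 10]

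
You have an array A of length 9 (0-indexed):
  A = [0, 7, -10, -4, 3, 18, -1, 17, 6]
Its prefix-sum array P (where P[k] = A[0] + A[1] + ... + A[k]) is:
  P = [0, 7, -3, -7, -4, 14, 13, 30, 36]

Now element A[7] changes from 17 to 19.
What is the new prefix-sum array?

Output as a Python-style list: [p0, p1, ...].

Answer: [0, 7, -3, -7, -4, 14, 13, 32, 38]

Derivation:
Change: A[7] 17 -> 19, delta = 2
P[k] for k < 7: unchanged (A[7] not included)
P[k] for k >= 7: shift by delta = 2
  P[0] = 0 + 0 = 0
  P[1] = 7 + 0 = 7
  P[2] = -3 + 0 = -3
  P[3] = -7 + 0 = -7
  P[4] = -4 + 0 = -4
  P[5] = 14 + 0 = 14
  P[6] = 13 + 0 = 13
  P[7] = 30 + 2 = 32
  P[8] = 36 + 2 = 38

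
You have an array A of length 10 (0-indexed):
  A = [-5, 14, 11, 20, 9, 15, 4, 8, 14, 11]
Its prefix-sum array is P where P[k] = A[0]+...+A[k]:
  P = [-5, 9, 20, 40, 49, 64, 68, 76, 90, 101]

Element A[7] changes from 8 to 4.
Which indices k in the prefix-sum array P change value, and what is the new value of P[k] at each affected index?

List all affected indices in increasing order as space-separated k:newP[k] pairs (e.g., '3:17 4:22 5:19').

P[k] = A[0] + ... + A[k]
P[k] includes A[7] iff k >= 7
Affected indices: 7, 8, ..., 9; delta = -4
  P[7]: 76 + -4 = 72
  P[8]: 90 + -4 = 86
  P[9]: 101 + -4 = 97

Answer: 7:72 8:86 9:97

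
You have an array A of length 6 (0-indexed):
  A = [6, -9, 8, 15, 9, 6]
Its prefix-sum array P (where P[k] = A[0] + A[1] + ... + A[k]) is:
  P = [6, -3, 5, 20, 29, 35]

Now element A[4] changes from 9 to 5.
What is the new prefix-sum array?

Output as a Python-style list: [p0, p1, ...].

Answer: [6, -3, 5, 20, 25, 31]

Derivation:
Change: A[4] 9 -> 5, delta = -4
P[k] for k < 4: unchanged (A[4] not included)
P[k] for k >= 4: shift by delta = -4
  P[0] = 6 + 0 = 6
  P[1] = -3 + 0 = -3
  P[2] = 5 + 0 = 5
  P[3] = 20 + 0 = 20
  P[4] = 29 + -4 = 25
  P[5] = 35 + -4 = 31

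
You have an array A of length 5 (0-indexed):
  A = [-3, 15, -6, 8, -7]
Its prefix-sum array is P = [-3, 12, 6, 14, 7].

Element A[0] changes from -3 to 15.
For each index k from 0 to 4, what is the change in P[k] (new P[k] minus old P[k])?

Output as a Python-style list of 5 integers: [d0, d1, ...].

Element change: A[0] -3 -> 15, delta = 18
For k < 0: P[k] unchanged, delta_P[k] = 0
For k >= 0: P[k] shifts by exactly 18
Delta array: [18, 18, 18, 18, 18]

Answer: [18, 18, 18, 18, 18]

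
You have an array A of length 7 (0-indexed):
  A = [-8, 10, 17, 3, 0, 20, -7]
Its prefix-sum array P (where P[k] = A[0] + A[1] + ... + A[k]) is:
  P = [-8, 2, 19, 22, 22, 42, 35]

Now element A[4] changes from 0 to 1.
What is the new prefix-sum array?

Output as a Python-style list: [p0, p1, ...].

Answer: [-8, 2, 19, 22, 23, 43, 36]

Derivation:
Change: A[4] 0 -> 1, delta = 1
P[k] for k < 4: unchanged (A[4] not included)
P[k] for k >= 4: shift by delta = 1
  P[0] = -8 + 0 = -8
  P[1] = 2 + 0 = 2
  P[2] = 19 + 0 = 19
  P[3] = 22 + 0 = 22
  P[4] = 22 + 1 = 23
  P[5] = 42 + 1 = 43
  P[6] = 35 + 1 = 36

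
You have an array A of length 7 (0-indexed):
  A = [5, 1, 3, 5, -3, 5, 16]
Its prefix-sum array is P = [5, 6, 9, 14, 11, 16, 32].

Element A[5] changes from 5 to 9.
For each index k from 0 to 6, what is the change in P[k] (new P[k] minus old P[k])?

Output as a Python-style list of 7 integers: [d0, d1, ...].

Element change: A[5] 5 -> 9, delta = 4
For k < 5: P[k] unchanged, delta_P[k] = 0
For k >= 5: P[k] shifts by exactly 4
Delta array: [0, 0, 0, 0, 0, 4, 4]

Answer: [0, 0, 0, 0, 0, 4, 4]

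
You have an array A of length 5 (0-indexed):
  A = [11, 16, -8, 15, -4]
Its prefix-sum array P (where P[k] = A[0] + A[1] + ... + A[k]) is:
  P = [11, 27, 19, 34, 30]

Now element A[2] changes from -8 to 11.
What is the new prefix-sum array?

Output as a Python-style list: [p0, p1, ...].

Change: A[2] -8 -> 11, delta = 19
P[k] for k < 2: unchanged (A[2] not included)
P[k] for k >= 2: shift by delta = 19
  P[0] = 11 + 0 = 11
  P[1] = 27 + 0 = 27
  P[2] = 19 + 19 = 38
  P[3] = 34 + 19 = 53
  P[4] = 30 + 19 = 49

Answer: [11, 27, 38, 53, 49]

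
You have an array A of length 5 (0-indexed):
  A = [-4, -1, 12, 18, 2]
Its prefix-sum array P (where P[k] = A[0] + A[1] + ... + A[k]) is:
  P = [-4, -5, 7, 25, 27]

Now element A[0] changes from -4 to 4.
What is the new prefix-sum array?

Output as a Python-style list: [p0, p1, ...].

Change: A[0] -4 -> 4, delta = 8
P[k] for k < 0: unchanged (A[0] not included)
P[k] for k >= 0: shift by delta = 8
  P[0] = -4 + 8 = 4
  P[1] = -5 + 8 = 3
  P[2] = 7 + 8 = 15
  P[3] = 25 + 8 = 33
  P[4] = 27 + 8 = 35

Answer: [4, 3, 15, 33, 35]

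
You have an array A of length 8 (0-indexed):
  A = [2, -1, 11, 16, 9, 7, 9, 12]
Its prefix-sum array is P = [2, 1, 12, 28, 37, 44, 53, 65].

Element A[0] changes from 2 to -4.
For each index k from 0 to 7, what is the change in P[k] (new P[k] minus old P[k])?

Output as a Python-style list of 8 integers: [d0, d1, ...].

Element change: A[0] 2 -> -4, delta = -6
For k < 0: P[k] unchanged, delta_P[k] = 0
For k >= 0: P[k] shifts by exactly -6
Delta array: [-6, -6, -6, -6, -6, -6, -6, -6]

Answer: [-6, -6, -6, -6, -6, -6, -6, -6]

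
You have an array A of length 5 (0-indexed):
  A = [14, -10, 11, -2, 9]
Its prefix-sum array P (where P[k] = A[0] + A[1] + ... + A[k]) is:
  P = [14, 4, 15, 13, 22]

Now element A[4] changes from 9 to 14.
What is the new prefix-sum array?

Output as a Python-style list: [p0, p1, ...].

Answer: [14, 4, 15, 13, 27]

Derivation:
Change: A[4] 9 -> 14, delta = 5
P[k] for k < 4: unchanged (A[4] not included)
P[k] for k >= 4: shift by delta = 5
  P[0] = 14 + 0 = 14
  P[1] = 4 + 0 = 4
  P[2] = 15 + 0 = 15
  P[3] = 13 + 0 = 13
  P[4] = 22 + 5 = 27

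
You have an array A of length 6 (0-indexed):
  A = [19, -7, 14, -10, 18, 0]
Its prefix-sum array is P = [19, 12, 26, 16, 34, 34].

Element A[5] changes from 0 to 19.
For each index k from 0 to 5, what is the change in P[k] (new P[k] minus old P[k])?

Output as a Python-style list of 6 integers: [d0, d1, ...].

Element change: A[5] 0 -> 19, delta = 19
For k < 5: P[k] unchanged, delta_P[k] = 0
For k >= 5: P[k] shifts by exactly 19
Delta array: [0, 0, 0, 0, 0, 19]

Answer: [0, 0, 0, 0, 0, 19]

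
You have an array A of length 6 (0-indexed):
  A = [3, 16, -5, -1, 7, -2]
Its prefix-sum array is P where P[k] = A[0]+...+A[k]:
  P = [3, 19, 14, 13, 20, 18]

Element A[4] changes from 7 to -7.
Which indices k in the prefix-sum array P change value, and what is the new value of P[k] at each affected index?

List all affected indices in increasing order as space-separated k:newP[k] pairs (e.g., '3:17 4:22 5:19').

Answer: 4:6 5:4

Derivation:
P[k] = A[0] + ... + A[k]
P[k] includes A[4] iff k >= 4
Affected indices: 4, 5, ..., 5; delta = -14
  P[4]: 20 + -14 = 6
  P[5]: 18 + -14 = 4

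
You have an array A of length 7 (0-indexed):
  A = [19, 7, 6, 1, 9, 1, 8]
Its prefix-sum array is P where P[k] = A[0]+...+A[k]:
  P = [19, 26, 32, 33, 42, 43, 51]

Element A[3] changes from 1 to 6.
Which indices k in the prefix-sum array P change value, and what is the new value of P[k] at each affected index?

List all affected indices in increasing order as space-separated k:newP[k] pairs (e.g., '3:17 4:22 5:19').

Answer: 3:38 4:47 5:48 6:56

Derivation:
P[k] = A[0] + ... + A[k]
P[k] includes A[3] iff k >= 3
Affected indices: 3, 4, ..., 6; delta = 5
  P[3]: 33 + 5 = 38
  P[4]: 42 + 5 = 47
  P[5]: 43 + 5 = 48
  P[6]: 51 + 5 = 56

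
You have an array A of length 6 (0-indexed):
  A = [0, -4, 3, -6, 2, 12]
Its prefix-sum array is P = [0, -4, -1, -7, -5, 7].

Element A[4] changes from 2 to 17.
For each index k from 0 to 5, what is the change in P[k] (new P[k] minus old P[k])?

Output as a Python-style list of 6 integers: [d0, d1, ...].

Answer: [0, 0, 0, 0, 15, 15]

Derivation:
Element change: A[4] 2 -> 17, delta = 15
For k < 4: P[k] unchanged, delta_P[k] = 0
For k >= 4: P[k] shifts by exactly 15
Delta array: [0, 0, 0, 0, 15, 15]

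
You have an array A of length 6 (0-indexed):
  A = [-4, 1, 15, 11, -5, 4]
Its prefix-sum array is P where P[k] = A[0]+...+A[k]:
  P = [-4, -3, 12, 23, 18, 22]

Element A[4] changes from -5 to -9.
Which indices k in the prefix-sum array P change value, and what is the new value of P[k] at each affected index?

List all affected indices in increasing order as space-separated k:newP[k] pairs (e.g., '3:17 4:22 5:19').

Answer: 4:14 5:18

Derivation:
P[k] = A[0] + ... + A[k]
P[k] includes A[4] iff k >= 4
Affected indices: 4, 5, ..., 5; delta = -4
  P[4]: 18 + -4 = 14
  P[5]: 22 + -4 = 18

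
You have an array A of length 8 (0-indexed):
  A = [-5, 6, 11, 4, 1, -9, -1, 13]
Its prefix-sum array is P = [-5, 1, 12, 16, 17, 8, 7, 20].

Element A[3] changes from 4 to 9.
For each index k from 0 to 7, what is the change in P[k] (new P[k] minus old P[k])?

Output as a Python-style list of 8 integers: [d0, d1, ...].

Answer: [0, 0, 0, 5, 5, 5, 5, 5]

Derivation:
Element change: A[3] 4 -> 9, delta = 5
For k < 3: P[k] unchanged, delta_P[k] = 0
For k >= 3: P[k] shifts by exactly 5
Delta array: [0, 0, 0, 5, 5, 5, 5, 5]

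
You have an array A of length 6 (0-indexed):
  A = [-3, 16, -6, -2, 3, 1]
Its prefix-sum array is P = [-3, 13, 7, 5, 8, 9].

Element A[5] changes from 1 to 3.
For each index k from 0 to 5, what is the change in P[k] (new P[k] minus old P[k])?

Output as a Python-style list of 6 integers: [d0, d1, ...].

Answer: [0, 0, 0, 0, 0, 2]

Derivation:
Element change: A[5] 1 -> 3, delta = 2
For k < 5: P[k] unchanged, delta_P[k] = 0
For k >= 5: P[k] shifts by exactly 2
Delta array: [0, 0, 0, 0, 0, 2]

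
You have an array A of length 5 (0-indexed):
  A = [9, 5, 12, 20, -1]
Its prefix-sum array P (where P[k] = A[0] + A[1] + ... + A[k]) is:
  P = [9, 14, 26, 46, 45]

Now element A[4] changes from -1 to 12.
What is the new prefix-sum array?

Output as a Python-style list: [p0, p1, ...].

Change: A[4] -1 -> 12, delta = 13
P[k] for k < 4: unchanged (A[4] not included)
P[k] for k >= 4: shift by delta = 13
  P[0] = 9 + 0 = 9
  P[1] = 14 + 0 = 14
  P[2] = 26 + 0 = 26
  P[3] = 46 + 0 = 46
  P[4] = 45 + 13 = 58

Answer: [9, 14, 26, 46, 58]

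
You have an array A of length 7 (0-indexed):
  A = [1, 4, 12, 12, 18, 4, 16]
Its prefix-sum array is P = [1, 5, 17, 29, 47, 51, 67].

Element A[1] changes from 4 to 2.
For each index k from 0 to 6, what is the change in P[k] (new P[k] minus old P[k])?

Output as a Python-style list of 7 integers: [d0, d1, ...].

Element change: A[1] 4 -> 2, delta = -2
For k < 1: P[k] unchanged, delta_P[k] = 0
For k >= 1: P[k] shifts by exactly -2
Delta array: [0, -2, -2, -2, -2, -2, -2]

Answer: [0, -2, -2, -2, -2, -2, -2]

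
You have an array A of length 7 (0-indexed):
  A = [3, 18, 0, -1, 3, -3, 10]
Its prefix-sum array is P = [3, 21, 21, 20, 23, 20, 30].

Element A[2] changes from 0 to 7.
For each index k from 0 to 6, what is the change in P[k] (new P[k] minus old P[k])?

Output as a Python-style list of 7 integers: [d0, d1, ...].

Answer: [0, 0, 7, 7, 7, 7, 7]

Derivation:
Element change: A[2] 0 -> 7, delta = 7
For k < 2: P[k] unchanged, delta_P[k] = 0
For k >= 2: P[k] shifts by exactly 7
Delta array: [0, 0, 7, 7, 7, 7, 7]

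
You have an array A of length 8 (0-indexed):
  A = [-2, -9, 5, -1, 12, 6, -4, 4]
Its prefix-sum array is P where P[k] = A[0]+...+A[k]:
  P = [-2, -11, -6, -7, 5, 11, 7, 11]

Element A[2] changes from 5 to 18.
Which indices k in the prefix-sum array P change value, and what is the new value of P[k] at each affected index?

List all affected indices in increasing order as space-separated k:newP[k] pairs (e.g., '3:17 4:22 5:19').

Answer: 2:7 3:6 4:18 5:24 6:20 7:24

Derivation:
P[k] = A[0] + ... + A[k]
P[k] includes A[2] iff k >= 2
Affected indices: 2, 3, ..., 7; delta = 13
  P[2]: -6 + 13 = 7
  P[3]: -7 + 13 = 6
  P[4]: 5 + 13 = 18
  P[5]: 11 + 13 = 24
  P[6]: 7 + 13 = 20
  P[7]: 11 + 13 = 24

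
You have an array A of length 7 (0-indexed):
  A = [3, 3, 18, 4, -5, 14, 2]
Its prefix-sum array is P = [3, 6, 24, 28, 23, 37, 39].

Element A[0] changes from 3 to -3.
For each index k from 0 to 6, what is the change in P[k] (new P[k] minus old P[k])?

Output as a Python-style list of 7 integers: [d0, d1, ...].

Element change: A[0] 3 -> -3, delta = -6
For k < 0: P[k] unchanged, delta_P[k] = 0
For k >= 0: P[k] shifts by exactly -6
Delta array: [-6, -6, -6, -6, -6, -6, -6]

Answer: [-6, -6, -6, -6, -6, -6, -6]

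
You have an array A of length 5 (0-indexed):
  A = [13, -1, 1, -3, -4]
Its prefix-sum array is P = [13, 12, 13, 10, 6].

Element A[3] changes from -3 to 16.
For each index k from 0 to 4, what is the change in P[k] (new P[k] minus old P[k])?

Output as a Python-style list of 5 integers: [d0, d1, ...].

Element change: A[3] -3 -> 16, delta = 19
For k < 3: P[k] unchanged, delta_P[k] = 0
For k >= 3: P[k] shifts by exactly 19
Delta array: [0, 0, 0, 19, 19]

Answer: [0, 0, 0, 19, 19]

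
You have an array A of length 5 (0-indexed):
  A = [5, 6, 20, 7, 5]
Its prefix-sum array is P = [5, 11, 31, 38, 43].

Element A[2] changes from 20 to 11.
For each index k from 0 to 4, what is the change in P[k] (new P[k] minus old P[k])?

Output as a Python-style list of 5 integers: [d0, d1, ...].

Element change: A[2] 20 -> 11, delta = -9
For k < 2: P[k] unchanged, delta_P[k] = 0
For k >= 2: P[k] shifts by exactly -9
Delta array: [0, 0, -9, -9, -9]

Answer: [0, 0, -9, -9, -9]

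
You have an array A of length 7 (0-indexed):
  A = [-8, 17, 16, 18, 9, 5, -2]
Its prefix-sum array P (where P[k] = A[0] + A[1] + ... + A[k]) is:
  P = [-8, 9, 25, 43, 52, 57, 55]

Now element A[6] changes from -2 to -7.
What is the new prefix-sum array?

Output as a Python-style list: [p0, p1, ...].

Change: A[6] -2 -> -7, delta = -5
P[k] for k < 6: unchanged (A[6] not included)
P[k] for k >= 6: shift by delta = -5
  P[0] = -8 + 0 = -8
  P[1] = 9 + 0 = 9
  P[2] = 25 + 0 = 25
  P[3] = 43 + 0 = 43
  P[4] = 52 + 0 = 52
  P[5] = 57 + 0 = 57
  P[6] = 55 + -5 = 50

Answer: [-8, 9, 25, 43, 52, 57, 50]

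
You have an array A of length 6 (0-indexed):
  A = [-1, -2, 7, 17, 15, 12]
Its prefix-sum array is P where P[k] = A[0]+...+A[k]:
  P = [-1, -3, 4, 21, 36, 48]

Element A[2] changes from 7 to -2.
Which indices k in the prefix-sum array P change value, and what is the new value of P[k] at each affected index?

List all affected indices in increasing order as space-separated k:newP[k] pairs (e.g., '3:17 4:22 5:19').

Answer: 2:-5 3:12 4:27 5:39

Derivation:
P[k] = A[0] + ... + A[k]
P[k] includes A[2] iff k >= 2
Affected indices: 2, 3, ..., 5; delta = -9
  P[2]: 4 + -9 = -5
  P[3]: 21 + -9 = 12
  P[4]: 36 + -9 = 27
  P[5]: 48 + -9 = 39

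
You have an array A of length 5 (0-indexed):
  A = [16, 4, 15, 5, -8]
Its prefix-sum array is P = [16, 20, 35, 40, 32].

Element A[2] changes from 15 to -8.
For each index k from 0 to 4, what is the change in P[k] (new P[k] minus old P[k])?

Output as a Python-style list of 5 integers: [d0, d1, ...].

Element change: A[2] 15 -> -8, delta = -23
For k < 2: P[k] unchanged, delta_P[k] = 0
For k >= 2: P[k] shifts by exactly -23
Delta array: [0, 0, -23, -23, -23]

Answer: [0, 0, -23, -23, -23]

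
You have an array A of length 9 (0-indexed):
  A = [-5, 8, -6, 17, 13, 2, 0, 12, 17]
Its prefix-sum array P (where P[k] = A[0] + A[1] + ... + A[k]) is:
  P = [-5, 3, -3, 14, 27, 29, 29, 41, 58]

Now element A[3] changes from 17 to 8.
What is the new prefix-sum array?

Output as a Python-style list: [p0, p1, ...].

Change: A[3] 17 -> 8, delta = -9
P[k] for k < 3: unchanged (A[3] not included)
P[k] for k >= 3: shift by delta = -9
  P[0] = -5 + 0 = -5
  P[1] = 3 + 0 = 3
  P[2] = -3 + 0 = -3
  P[3] = 14 + -9 = 5
  P[4] = 27 + -9 = 18
  P[5] = 29 + -9 = 20
  P[6] = 29 + -9 = 20
  P[7] = 41 + -9 = 32
  P[8] = 58 + -9 = 49

Answer: [-5, 3, -3, 5, 18, 20, 20, 32, 49]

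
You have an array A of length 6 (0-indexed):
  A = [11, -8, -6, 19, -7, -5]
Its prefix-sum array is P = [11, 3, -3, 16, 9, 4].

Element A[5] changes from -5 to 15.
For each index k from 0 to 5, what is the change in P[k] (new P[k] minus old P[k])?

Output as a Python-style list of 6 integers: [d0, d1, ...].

Answer: [0, 0, 0, 0, 0, 20]

Derivation:
Element change: A[5] -5 -> 15, delta = 20
For k < 5: P[k] unchanged, delta_P[k] = 0
For k >= 5: P[k] shifts by exactly 20
Delta array: [0, 0, 0, 0, 0, 20]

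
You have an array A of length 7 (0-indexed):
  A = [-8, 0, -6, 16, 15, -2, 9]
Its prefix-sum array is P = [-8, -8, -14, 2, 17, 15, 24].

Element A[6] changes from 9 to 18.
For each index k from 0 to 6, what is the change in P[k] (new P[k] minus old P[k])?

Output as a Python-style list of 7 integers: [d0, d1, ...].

Answer: [0, 0, 0, 0, 0, 0, 9]

Derivation:
Element change: A[6] 9 -> 18, delta = 9
For k < 6: P[k] unchanged, delta_P[k] = 0
For k >= 6: P[k] shifts by exactly 9
Delta array: [0, 0, 0, 0, 0, 0, 9]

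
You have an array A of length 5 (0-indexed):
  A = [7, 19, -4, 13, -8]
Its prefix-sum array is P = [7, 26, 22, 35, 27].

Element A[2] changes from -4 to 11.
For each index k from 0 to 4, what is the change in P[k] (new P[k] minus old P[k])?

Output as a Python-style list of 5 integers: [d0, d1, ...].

Element change: A[2] -4 -> 11, delta = 15
For k < 2: P[k] unchanged, delta_P[k] = 0
For k >= 2: P[k] shifts by exactly 15
Delta array: [0, 0, 15, 15, 15]

Answer: [0, 0, 15, 15, 15]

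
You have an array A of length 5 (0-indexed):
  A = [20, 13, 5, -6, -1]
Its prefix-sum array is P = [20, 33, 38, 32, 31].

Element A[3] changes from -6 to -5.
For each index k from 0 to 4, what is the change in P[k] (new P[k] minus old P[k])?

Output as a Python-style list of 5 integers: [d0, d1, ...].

Element change: A[3] -6 -> -5, delta = 1
For k < 3: P[k] unchanged, delta_P[k] = 0
For k >= 3: P[k] shifts by exactly 1
Delta array: [0, 0, 0, 1, 1]

Answer: [0, 0, 0, 1, 1]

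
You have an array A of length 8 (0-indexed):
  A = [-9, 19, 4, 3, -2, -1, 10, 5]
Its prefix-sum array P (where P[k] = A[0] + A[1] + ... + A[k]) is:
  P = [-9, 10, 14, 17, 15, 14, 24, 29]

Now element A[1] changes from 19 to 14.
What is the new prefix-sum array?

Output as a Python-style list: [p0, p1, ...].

Answer: [-9, 5, 9, 12, 10, 9, 19, 24]

Derivation:
Change: A[1] 19 -> 14, delta = -5
P[k] for k < 1: unchanged (A[1] not included)
P[k] for k >= 1: shift by delta = -5
  P[0] = -9 + 0 = -9
  P[1] = 10 + -5 = 5
  P[2] = 14 + -5 = 9
  P[3] = 17 + -5 = 12
  P[4] = 15 + -5 = 10
  P[5] = 14 + -5 = 9
  P[6] = 24 + -5 = 19
  P[7] = 29 + -5 = 24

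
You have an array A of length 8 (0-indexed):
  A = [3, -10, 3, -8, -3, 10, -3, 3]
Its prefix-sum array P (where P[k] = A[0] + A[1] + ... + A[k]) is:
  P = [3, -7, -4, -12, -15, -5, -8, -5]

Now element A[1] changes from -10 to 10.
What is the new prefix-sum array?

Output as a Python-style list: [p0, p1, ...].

Change: A[1] -10 -> 10, delta = 20
P[k] for k < 1: unchanged (A[1] not included)
P[k] for k >= 1: shift by delta = 20
  P[0] = 3 + 0 = 3
  P[1] = -7 + 20 = 13
  P[2] = -4 + 20 = 16
  P[3] = -12 + 20 = 8
  P[4] = -15 + 20 = 5
  P[5] = -5 + 20 = 15
  P[6] = -8 + 20 = 12
  P[7] = -5 + 20 = 15

Answer: [3, 13, 16, 8, 5, 15, 12, 15]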